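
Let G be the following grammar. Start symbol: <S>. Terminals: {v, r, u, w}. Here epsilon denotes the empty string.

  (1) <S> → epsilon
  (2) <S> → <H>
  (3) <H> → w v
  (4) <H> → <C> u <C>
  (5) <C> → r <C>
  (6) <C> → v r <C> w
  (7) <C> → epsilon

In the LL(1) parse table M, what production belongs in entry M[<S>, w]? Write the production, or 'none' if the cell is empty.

FIRST(<C>) = {epsilon, r, v}
FIRST(<H>) = {r, u, v, w}  (via <C> u <C>)
FIRST(<S>) = {epsilon, r, u, v, w}  (via <H>)
FOLLOW(<S>) includes $ since <S> is the start symbol.
FOLLOW(<S>): <S> appears on no right-hand side. Thus FOLLOW(<S>) = {$}.
For <S> → epsilon: FIRST(epsilon) = {epsilon}, so it goes in M[<S>, t] for t ∈ {}; since epsilon ∈ FIRST, also for every t ∈ FOLLOW(<S>) = {$}.
For <S> → <H>: FIRST(<H>) = {r, u, v, w}, so it goes in M[<S>, t] for t ∈ {r, u, v, w}.

<S> → <H>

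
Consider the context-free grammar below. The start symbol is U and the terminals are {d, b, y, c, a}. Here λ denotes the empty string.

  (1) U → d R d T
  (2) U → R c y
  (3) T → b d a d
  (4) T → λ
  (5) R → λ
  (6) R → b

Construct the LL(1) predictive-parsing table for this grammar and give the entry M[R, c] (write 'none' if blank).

FIRST(T): from T→b d a d we get {b}; from T→λ we get {λ}. So FIRST(T) = {λ, b}.
FIRST(R): from R→λ we get {λ}; from R→b we get {b}. So FIRST(R) = {λ, b}.
FIRST(U): from U→d R d T we get {d}; from U→R c y we get {b, c}. So FIRST(U) = {b, c, d}.
FOLLOW(U) includes $ since U is the start symbol.
FOLLOW(R): in U→d R d T, R is followed by d T with FIRST {d}; in U→R c y, R is followed by c y with FIRST {c}. Thus FOLLOW(R) = {c, d}.
For R → λ: FIRST(λ) = {λ}, so it goes in M[R, t] for t ∈ {}; since λ ∈ FIRST, also for every t ∈ FOLLOW(R) = {c, d}.
For R → b: FIRST(b) = {b}, so it goes in M[R, t] for t ∈ {b}.

R → λ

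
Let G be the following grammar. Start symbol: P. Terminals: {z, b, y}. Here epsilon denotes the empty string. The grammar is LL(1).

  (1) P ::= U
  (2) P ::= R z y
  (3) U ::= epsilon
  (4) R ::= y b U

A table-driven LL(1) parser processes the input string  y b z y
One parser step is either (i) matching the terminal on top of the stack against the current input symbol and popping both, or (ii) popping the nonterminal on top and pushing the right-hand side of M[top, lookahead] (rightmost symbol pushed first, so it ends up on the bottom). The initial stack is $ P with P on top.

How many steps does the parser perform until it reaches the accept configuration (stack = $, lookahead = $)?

step 1: stack=$ P  input=y b z y $  — expand P ::= R z y
step 2: stack=$ y z R  input=y b z y $  — expand R ::= y b U
step 3: stack=$ y z U b y  input=y b z y $  — match y
step 4: stack=$ y z U b  input=b z y $  — match b
step 5: stack=$ y z U  input=z y $  — expand U ::= epsilon
step 6: stack=$ y z  input=z y $  — match z
step 7: stack=$ y  input=y $  — match y
Accept reached after 7 steps.

7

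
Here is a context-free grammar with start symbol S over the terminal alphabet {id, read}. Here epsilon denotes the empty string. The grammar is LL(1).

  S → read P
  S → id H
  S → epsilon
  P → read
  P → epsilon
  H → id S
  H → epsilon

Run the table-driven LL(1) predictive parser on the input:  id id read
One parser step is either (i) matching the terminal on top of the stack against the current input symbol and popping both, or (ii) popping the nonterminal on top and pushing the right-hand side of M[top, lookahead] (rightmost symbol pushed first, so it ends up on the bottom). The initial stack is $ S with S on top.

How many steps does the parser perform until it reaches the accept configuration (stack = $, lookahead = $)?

7

     Stack     Input         Action
  1  $ S       id id read $  expand S → id H
  2  $ H id    id id read $  match id
  3  $ H       id read $     expand H → id S
  4  $ S id    id read $     match id
  5  $ S       read $        expand S → read P
  6  $ P read  read $        match read
  7  $ P       $             expand P → epsilon
Accept reached after 7 steps.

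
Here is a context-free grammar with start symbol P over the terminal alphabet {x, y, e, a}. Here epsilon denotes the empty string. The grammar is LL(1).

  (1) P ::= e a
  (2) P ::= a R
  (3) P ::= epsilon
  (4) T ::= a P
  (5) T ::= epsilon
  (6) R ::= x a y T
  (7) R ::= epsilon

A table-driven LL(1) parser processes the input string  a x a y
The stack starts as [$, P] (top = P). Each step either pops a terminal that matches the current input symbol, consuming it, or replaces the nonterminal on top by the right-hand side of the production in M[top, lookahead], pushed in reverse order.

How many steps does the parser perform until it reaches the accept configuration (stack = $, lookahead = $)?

step 1: stack=$ P  input=a x a y $  — expand P ::= a R
step 2: stack=$ R a  input=a x a y $  — match a
step 3: stack=$ R  input=x a y $  — expand R ::= x a y T
step 4: stack=$ T y a x  input=x a y $  — match x
step 5: stack=$ T y a  input=a y $  — match a
step 6: stack=$ T y  input=y $  — match y
step 7: stack=$ T  input=$  — expand T ::= epsilon
Accept reached after 7 steps.

7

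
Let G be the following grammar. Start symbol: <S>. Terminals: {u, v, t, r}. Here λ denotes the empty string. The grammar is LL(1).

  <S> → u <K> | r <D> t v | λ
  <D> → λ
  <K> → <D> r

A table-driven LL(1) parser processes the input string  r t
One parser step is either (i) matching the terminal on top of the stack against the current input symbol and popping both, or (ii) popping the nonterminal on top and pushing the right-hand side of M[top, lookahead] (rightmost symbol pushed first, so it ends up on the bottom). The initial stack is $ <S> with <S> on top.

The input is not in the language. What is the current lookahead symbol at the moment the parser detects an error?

$

step 1: stack=$ <S>  input=r t $  — expand <S> → r <D> t v
step 2: stack=$ v t <D> r  input=r t $  — match r
step 3: stack=$ v t <D>  input=t $  — expand <D> → λ
step 4: stack=$ v t  input=t $  — match t
step 5: stack=$ v  input=$  — error: top is terminal v but lookahead is $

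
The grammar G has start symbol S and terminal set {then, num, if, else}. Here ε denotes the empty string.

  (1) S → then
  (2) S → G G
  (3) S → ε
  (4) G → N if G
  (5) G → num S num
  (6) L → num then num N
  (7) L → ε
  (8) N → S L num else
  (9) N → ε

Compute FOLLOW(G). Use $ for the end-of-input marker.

{$, if, num, then}

FIRST(L) = {ε, num}
FIRST(S) = {ε, if, num, then}  (via G G)
FIRST(N) = {ε, if, num, then}  (via S L num else)
FIRST(G) = {if, num, then}  (via N if G)
FOLLOW(S) includes $ since S is the start symbol.
FOLLOW(S): in G→num S num, S is followed by num with FIRST {num}; in N→S L num else, S is followed by L num else with FIRST {num}. Thus FOLLOW(S) = {$, num}.
FOLLOW(G): in S→G G (occurrence 1), G is followed by G with FIRST {if, num, then}; in S→G G (occurrence 2), the suffix after G is empty, so FOLLOW(G) ⊇ FOLLOW(S) = {$, num}; in G→N if G, the suffix after G is empty (adds nothing new). Thus FOLLOW(G) = {$, if, num, then}.
FOLLOW(L): in N→S L num else, L is followed by num else with FIRST {num}. Thus FOLLOW(L) = {num}.
FOLLOW(N): in G→N if G, N is followed by if G with FIRST {if}; in L→num then num N, the suffix after N is empty, so FOLLOW(N) ⊇ FOLLOW(L) = {num}. Thus FOLLOW(N) = {if, num}.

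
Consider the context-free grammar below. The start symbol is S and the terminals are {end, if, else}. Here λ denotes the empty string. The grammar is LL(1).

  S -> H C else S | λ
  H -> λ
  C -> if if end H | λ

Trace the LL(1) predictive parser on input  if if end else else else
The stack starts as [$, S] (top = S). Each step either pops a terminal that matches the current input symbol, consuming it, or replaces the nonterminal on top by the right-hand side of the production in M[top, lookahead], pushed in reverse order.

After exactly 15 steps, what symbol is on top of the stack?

else

      Stack                 Input                       Action
   1  $ S                   if if end else else else $  expand S -> H C else S
   2  $ S else C H          if if end else else else $  expand H -> λ
   3  $ S else C            if if end else else else $  expand C -> if if end H
   4  $ S else H end if if  if if end else else else $  match if
   5  $ S else H end if     if end else else else $     match if
   6  $ S else H end        end else else else $        match end
   7  $ S else H            else else else $            expand H -> λ
   8  $ S else              else else else $            match else
   9  $ S                   else else $                 expand S -> H C else S
  10  $ S else C H          else else $                 expand H -> λ
  11  $ S else C            else else $                 expand C -> λ
  12  $ S else              else else $                 match else
  13  $ S                   else $                      expand S -> H C else S
  14  $ S else C H          else $                      expand H -> λ
  15  $ S else C            else $                      expand C -> λ
Stack after step 15: $ S else (top = else).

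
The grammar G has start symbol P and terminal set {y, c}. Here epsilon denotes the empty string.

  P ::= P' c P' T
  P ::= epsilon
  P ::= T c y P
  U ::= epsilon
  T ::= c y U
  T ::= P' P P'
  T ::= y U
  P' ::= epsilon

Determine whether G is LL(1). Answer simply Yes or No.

FIRST(P) = {epsilon, c, y}
FIRST(U) = {epsilon}
FIRST(T) = {epsilon, c, y}
FIRST(P') = {epsilon}
FOLLOW(P) = {$, c}
FOLLOW(U) = {$, c}
FOLLOW(T) = {$, c}
FOLLOW(P') = {$, c, y}
Cell M[P, c] receives both P ::= P' c P' T and P ::= epsilon and P ::= T c y P — the grammar is not LL(1).

No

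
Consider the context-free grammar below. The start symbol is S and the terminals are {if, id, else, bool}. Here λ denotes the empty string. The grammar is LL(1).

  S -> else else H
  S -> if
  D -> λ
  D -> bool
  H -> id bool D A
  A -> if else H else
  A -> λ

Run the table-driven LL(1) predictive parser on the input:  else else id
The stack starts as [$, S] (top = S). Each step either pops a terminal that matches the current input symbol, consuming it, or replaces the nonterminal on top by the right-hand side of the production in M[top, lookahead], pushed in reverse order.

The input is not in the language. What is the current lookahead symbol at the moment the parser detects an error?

     Stack          Input           Action
  1  $ S            else else id $  expand S -> else else H
  2  $ H else else  else else id $  match else
  3  $ H else       else id $       match else
  4  $ H            id $            expand H -> id bool D A
  5  $ A D bool id  id $            match id
  6  $ A D bool     $               error: top is terminal bool but lookahead is $

$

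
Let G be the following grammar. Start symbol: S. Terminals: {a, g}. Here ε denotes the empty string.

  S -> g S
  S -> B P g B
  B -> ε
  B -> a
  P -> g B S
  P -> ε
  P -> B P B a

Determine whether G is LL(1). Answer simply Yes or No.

No

FIRST(S) = {a, g}
FIRST(B) = {ε, a}
FIRST(P) = {ε, a, g}
FOLLOW(S) = {$, a, g}
FOLLOW(B) = {$, a, g}
FOLLOW(P) = {a, g}
Cell M[B, a] receives both B -> ε and B -> a — the grammar is not LL(1).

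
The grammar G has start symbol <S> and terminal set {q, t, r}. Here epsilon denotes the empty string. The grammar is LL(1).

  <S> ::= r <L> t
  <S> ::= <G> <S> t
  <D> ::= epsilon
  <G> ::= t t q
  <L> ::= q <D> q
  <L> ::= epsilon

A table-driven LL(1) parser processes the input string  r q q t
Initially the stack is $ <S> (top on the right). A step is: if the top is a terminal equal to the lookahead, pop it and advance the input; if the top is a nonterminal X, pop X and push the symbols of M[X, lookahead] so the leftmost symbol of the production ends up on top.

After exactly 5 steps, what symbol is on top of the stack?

     Stack        Input      Action
  1  $ <S>        r q q t $  expand <S> ::= r <L> t
  2  $ t <L> r    r q q t $  match r
  3  $ t <L>      q q t $    expand <L> ::= q <D> q
  4  $ t q <D> q  q q t $    match q
  5  $ t q <D>    q t $      expand <D> ::= epsilon
Stack after step 5: $ t q (top = q).

q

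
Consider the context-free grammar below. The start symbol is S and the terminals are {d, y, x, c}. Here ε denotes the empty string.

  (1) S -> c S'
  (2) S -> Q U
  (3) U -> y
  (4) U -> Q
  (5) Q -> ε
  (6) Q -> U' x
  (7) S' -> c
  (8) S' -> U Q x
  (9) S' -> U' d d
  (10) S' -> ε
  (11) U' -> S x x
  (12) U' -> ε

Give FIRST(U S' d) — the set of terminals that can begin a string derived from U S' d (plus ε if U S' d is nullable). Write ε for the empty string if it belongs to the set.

FIRST(S): from S->c S' we get {c}; from S->Q U we get {ε, c, x, y}. So FIRST(S) = {ε, c, x, y}.
FIRST(U'): from U'->S x x we get {c, x, y}; from U'->ε we get {ε}. So FIRST(U') = {ε, c, x, y}.
FIRST(Q): from Q->ε we get {ε}; from Q->U' x we get {c, x, y}. So FIRST(Q) = {ε, c, x, y}.
FIRST(U): from U->y we get {y}; from U->Q we get {ε, c, x, y}. So FIRST(U) = {ε, c, x, y}.
FIRST(S'): from S'->c we get {c}; from S'->U Q x we get {c, x, y}; from S'->U' d d we get {c, d, x, y}; from S'->ε we get {ε}. So FIRST(S') = {ε, c, d, x, y}.
FIRST(U S' d): take FIRST of each symbol in turn, carrying on past any symbol whose FIRST contains ε; result {c, d, x, y}.

{c, d, x, y}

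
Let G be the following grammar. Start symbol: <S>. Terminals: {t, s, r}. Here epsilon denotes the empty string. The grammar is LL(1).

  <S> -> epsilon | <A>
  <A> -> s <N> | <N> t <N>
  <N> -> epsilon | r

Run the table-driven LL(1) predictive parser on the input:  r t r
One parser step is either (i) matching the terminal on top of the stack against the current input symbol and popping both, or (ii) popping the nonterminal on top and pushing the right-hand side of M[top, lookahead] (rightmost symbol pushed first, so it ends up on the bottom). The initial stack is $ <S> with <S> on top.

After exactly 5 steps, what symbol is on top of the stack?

<N>

     Stack        Input    Action
  1  $ <S>        r t r $  expand <S> -> <A>
  2  $ <A>        r t r $  expand <A> -> <N> t <N>
  3  $ <N> t <N>  r t r $  expand <N> -> r
  4  $ <N> t r    r t r $  match r
  5  $ <N> t      t r $    match t
Stack after step 5: $ <N> (top = <N>).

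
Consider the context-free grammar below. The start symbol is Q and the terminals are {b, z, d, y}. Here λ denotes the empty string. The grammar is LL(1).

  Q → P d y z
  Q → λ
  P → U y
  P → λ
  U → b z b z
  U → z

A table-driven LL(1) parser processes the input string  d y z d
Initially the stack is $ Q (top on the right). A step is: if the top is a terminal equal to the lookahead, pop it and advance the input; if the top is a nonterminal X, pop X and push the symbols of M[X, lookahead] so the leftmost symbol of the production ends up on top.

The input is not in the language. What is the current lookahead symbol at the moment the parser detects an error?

     Stack      Input      Action
  1  $ Q        d y z d $  expand Q → P d y z
  2  $ z y d P  d y z d $  expand P → λ
  3  $ z y d    d y z d $  match d
  4  $ z y      y z d $    match y
  5  $ z        z d $      match z
  6  $          d $        error: stack empty but input remains

d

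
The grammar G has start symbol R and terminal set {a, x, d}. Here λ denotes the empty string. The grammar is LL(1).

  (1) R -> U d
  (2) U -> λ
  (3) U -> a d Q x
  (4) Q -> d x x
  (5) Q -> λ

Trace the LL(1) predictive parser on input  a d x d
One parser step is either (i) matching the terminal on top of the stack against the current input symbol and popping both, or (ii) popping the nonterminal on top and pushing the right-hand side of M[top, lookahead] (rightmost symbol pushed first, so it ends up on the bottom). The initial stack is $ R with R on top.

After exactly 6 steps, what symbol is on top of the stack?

step 1: stack=$ R  input=a d x d $  — expand R -> U d
step 2: stack=$ d U  input=a d x d $  — expand U -> a d Q x
step 3: stack=$ d x Q d a  input=a d x d $  — match a
step 4: stack=$ d x Q d  input=d x d $  — match d
step 5: stack=$ d x Q  input=x d $  — expand Q -> λ
step 6: stack=$ d x  input=x d $  — match x
Stack after step 6: $ d (top = d).

d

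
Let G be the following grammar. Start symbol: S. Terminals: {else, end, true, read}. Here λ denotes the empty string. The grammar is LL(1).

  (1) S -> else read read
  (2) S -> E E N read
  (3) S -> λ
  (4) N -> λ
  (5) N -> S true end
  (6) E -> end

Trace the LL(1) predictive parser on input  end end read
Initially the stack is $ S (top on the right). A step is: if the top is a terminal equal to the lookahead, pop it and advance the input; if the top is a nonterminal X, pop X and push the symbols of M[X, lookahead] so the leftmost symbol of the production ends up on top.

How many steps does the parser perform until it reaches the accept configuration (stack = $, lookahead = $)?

7

step 1: stack=$ S  input=end end read $  — expand S -> E E N read
step 2: stack=$ read N E E  input=end end read $  — expand E -> end
step 3: stack=$ read N E end  input=end end read $  — match end
step 4: stack=$ read N E  input=end read $  — expand E -> end
step 5: stack=$ read N end  input=end read $  — match end
step 6: stack=$ read N  input=read $  — expand N -> λ
step 7: stack=$ read  input=read $  — match read
Accept reached after 7 steps.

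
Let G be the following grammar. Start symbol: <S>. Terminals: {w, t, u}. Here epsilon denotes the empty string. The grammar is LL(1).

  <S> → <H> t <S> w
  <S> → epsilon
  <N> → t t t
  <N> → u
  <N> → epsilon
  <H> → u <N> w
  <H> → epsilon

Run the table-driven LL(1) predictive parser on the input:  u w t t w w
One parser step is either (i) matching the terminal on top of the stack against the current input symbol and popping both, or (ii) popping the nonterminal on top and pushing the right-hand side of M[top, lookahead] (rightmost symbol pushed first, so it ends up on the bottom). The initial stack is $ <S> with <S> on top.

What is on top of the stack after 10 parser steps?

w

step 1: stack=$ <S>  input=u w t t w w $  — expand <S> → <H> t <S> w
step 2: stack=$ w <S> t <H>  input=u w t t w w $  — expand <H> → u <N> w
step 3: stack=$ w <S> t w <N> u  input=u w t t w w $  — match u
step 4: stack=$ w <S> t w <N>  input=w t t w w $  — expand <N> → epsilon
step 5: stack=$ w <S> t w  input=w t t w w $  — match w
step 6: stack=$ w <S> t  input=t t w w $  — match t
step 7: stack=$ w <S>  input=t w w $  — expand <S> → <H> t <S> w
step 8: stack=$ w w <S> t <H>  input=t w w $  — expand <H> → epsilon
step 9: stack=$ w w <S> t  input=t w w $  — match t
step 10: stack=$ w w <S>  input=w w $  — expand <S> → epsilon
Stack after step 10: $ w w (top = w).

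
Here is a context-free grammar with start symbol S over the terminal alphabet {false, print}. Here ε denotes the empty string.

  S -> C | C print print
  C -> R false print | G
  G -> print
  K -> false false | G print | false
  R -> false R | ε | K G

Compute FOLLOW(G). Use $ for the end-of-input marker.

FIRST(G): from G->print we get {print}. So FIRST(G) = {print}.
FIRST(K): from K->false false we get {false}; from K->G print we get {print}; from K->false we get {false}. So FIRST(K) = {false, print}.
FIRST(R): from R->false R we get {false}; from R->ε we get {ε}; from R->K G we get {false, print}. So FIRST(R) = {ε, false, print}.
FIRST(C): from C->R false print we get {false, print}; from C->G we get {print}. So FIRST(C) = {false, print}.
FIRST(S): from S->C we get {false, print}; from S->C print print we get {false, print}. So FIRST(S) = {false, print}.
FOLLOW(S) includes $ since S is the start symbol.
FOLLOW(S): S appears on no right-hand side. Thus FOLLOW(S) = {$}.
FOLLOW(C): in S->C, the suffix after C is empty, so FOLLOW(C) ⊇ FOLLOW(S) = {$}; in S->C print print, C is followed by print print with FIRST {print}. Thus FOLLOW(C) = {$, print}.
FOLLOW(K): in R->K G, K is followed by G with FIRST {print}. Thus FOLLOW(K) = {print}.
FOLLOW(R): in C->R false print, R is followed by false print with FIRST {false}; in R->false R, the suffix after R is empty (adds nothing new). Thus FOLLOW(R) = {false}.
FOLLOW(G): in C->G, the suffix after G is empty, so FOLLOW(G) ⊇ FOLLOW(C) = {$, print}; in K->G print, G is followed by print with FIRST {print}; in R->K G, the suffix after G is empty, so FOLLOW(G) ⊇ FOLLOW(R) = {false}. Thus FOLLOW(G) = {$, false, print}.

{$, false, print}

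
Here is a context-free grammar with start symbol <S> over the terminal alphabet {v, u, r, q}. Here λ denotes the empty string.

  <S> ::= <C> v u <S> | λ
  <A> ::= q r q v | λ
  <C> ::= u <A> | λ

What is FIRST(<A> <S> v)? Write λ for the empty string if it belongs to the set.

FIRST(<A>): from <A>::=q r q v we get {q}; from <A>::=λ we get {λ}. So FIRST(<A>) = {λ, q}.
FIRST(<C>): from <C>::=u <A> we get {u}; from <C>::=λ we get {λ}. So FIRST(<C>) = {λ, u}.
FIRST(<S>): from <S>::=<C> v u <S> we get {u, v}; from <S>::=λ we get {λ}. So FIRST(<S>) = {λ, u, v}.
FIRST(<A> <S> v): take FIRST of each symbol in turn, carrying on past any symbol whose FIRST contains λ; result {q, u, v}.

{q, u, v}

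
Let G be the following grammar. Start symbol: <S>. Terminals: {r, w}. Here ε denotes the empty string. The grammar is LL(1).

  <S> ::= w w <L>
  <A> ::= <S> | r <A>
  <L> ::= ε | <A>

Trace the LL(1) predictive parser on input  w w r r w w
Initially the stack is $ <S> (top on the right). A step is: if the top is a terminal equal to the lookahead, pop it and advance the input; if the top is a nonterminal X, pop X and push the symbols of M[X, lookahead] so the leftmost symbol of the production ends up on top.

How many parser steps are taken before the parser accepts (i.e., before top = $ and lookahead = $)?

      Stack      Input          Action
   1  $ <S>      w w r r w w $  expand <S> ::= w w <L>
   2  $ <L> w w  w w r r w w $  match w
   3  $ <L> w    w r r w w $    match w
   4  $ <L>      r r w w $      expand <L> ::= <A>
   5  $ <A>      r r w w $      expand <A> ::= r <A>
   6  $ <A> r    r r w w $      match r
   7  $ <A>      r w w $        expand <A> ::= r <A>
   8  $ <A> r    r w w $        match r
   9  $ <A>      w w $          expand <A> ::= <S>
  10  $ <S>      w w $          expand <S> ::= w w <L>
  11  $ <L> w w  w w $          match w
  12  $ <L> w    w $            match w
  13  $ <L>      $              expand <L> ::= ε
Accept reached after 13 steps.

13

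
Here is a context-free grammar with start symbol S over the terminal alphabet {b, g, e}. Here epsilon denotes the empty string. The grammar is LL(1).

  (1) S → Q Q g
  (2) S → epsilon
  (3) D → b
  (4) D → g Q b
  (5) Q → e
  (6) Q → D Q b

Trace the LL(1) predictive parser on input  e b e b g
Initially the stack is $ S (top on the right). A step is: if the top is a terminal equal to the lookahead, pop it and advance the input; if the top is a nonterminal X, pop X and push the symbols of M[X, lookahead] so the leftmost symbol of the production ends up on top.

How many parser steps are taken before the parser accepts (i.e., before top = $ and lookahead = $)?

10

step 1: stack=$ S  input=e b e b g $  — expand S → Q Q g
step 2: stack=$ g Q Q  input=e b e b g $  — expand Q → e
step 3: stack=$ g Q e  input=e b e b g $  — match e
step 4: stack=$ g Q  input=b e b g $  — expand Q → D Q b
step 5: stack=$ g b Q D  input=b e b g $  — expand D → b
step 6: stack=$ g b Q b  input=b e b g $  — match b
step 7: stack=$ g b Q  input=e b g $  — expand Q → e
step 8: stack=$ g b e  input=e b g $  — match e
step 9: stack=$ g b  input=b g $  — match b
step 10: stack=$ g  input=g $  — match g
Accept reached after 10 steps.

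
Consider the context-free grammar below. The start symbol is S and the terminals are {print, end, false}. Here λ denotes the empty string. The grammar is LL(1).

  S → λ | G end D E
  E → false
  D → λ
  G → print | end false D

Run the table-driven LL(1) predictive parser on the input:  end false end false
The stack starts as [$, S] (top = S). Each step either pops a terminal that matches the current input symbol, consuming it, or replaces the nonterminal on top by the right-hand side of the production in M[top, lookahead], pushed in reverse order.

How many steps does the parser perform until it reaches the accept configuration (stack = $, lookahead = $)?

step 1: stack=$ S  input=end false end false $  — expand S → G end D E
step 2: stack=$ E D end G  input=end false end false $  — expand G → end false D
step 3: stack=$ E D end D false end  input=end false end false $  — match end
step 4: stack=$ E D end D false  input=false end false $  — match false
step 5: stack=$ E D end D  input=end false $  — expand D → λ
step 6: stack=$ E D end  input=end false $  — match end
step 7: stack=$ E D  input=false $  — expand D → λ
step 8: stack=$ E  input=false $  — expand E → false
step 9: stack=$ false  input=false $  — match false
Accept reached after 9 steps.

9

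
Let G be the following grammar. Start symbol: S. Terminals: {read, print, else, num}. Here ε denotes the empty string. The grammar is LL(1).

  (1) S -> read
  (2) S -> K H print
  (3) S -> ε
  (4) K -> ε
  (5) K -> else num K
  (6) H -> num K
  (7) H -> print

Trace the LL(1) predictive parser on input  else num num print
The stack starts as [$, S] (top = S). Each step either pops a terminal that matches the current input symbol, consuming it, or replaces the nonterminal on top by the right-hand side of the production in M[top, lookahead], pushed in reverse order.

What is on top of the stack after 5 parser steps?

     Stack                 Input                 Action
  1  $ S                   else num num print $  expand S -> K H print
  2  $ print H K           else num num print $  expand K -> else num K
  3  $ print H K num else  else num num print $  match else
  4  $ print H K num       num num print $       match num
  5  $ print H K           num print $           expand K -> ε
Stack after step 5: $ print H (top = H).

H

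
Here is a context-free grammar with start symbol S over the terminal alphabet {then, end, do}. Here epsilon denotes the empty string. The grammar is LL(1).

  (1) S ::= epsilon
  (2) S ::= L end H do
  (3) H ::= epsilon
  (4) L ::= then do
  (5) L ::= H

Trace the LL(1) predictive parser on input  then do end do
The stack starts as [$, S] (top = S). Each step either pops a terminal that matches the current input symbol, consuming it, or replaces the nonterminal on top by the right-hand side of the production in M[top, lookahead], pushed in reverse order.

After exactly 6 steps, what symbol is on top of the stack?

     Stack               Input             Action
  1  $ S                 then do end do $  expand S ::= L end H do
  2  $ do H end L        then do end do $  expand L ::= then do
  3  $ do H end do then  then do end do $  match then
  4  $ do H end do       do end do $       match do
  5  $ do H end          end do $          match end
  6  $ do H              do $              expand H ::= epsilon
Stack after step 6: $ do (top = do).

do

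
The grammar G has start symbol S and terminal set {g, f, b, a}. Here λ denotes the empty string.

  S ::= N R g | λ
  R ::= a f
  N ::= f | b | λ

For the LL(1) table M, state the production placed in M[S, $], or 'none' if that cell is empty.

FIRST(R): from R::=a f we get {a}. So FIRST(R) = {a}.
FIRST(N): from N::=f we get {f}; from N::=b we get {b}; from N::=λ we get {λ}. So FIRST(N) = {λ, b, f}.
FIRST(S): from S::=N R g we get {a, b, f}; from S::=λ we get {λ}. So FIRST(S) = {λ, a, b, f}.
FOLLOW(S) includes $ since S is the start symbol.
FOLLOW(S): S appears on no right-hand side. Thus FOLLOW(S) = {$}.
For S ::= N R g: FIRST(N R g) = {a, b, f}, so it goes in M[S, t] for t ∈ {a, b, f}.
For S ::= λ: FIRST(λ) = {λ}, so it goes in M[S, t] for t ∈ {}; since λ ∈ FIRST, also for every t ∈ FOLLOW(S) = {$}.

S ::= λ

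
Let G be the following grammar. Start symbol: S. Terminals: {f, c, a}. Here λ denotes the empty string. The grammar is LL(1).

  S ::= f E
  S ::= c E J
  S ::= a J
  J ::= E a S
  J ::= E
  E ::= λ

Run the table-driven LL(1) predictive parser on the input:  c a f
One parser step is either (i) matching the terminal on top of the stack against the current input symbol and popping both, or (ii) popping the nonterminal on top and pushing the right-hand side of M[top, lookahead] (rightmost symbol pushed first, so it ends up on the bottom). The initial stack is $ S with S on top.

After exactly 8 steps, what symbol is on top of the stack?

step 1: stack=$ S  input=c a f $  — expand S ::= c E J
step 2: stack=$ J E c  input=c a f $  — match c
step 3: stack=$ J E  input=a f $  — expand E ::= λ
step 4: stack=$ J  input=a f $  — expand J ::= E a S
step 5: stack=$ S a E  input=a f $  — expand E ::= λ
step 6: stack=$ S a  input=a f $  — match a
step 7: stack=$ S  input=f $  — expand S ::= f E
step 8: stack=$ E f  input=f $  — match f
Stack after step 8: $ E (top = E).

E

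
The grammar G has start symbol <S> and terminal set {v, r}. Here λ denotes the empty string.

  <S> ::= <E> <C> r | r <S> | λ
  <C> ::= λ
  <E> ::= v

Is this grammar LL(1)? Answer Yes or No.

FIRST(<S>) = {λ, r, v}
FIRST(<C>) = {λ}
FIRST(<E>) = {v}
FOLLOW(<S>) = {$}
FOLLOW(<C>) = {r}
FOLLOW(<E>) = {r}
Each cell of M receives at most one production.

Yes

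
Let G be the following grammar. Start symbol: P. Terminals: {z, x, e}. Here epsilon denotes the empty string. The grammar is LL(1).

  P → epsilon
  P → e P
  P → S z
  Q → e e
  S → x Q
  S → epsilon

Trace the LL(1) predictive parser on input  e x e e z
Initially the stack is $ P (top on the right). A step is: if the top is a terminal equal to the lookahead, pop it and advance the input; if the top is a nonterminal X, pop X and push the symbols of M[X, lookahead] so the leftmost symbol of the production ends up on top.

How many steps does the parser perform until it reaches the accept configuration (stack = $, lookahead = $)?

9

     Stack    Input        Action
  1  $ P      e x e e z $  expand P → e P
  2  $ P e    e x e e z $  match e
  3  $ P      x e e z $    expand P → S z
  4  $ z S    x e e z $    expand S → x Q
  5  $ z Q x  x e e z $    match x
  6  $ z Q    e e z $      expand Q → e e
  7  $ z e e  e e z $      match e
  8  $ z e    e z $        match e
  9  $ z      z $          match z
Accept reached after 9 steps.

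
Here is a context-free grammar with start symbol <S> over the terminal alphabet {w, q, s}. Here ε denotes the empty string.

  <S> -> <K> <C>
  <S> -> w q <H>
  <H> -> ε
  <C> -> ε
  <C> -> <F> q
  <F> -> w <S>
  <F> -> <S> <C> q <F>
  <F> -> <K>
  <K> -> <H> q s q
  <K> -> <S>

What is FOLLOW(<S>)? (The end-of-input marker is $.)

{$, q, w}

FIRST(<H>) = {ε}
FIRST(<S>) = {q, w}  (via <K> <C>)
FIRST(<K>) = {q, w}  (via <H> q s q, <S>)
FIRST(<F>) = {q, w}  (via <S> <C> q <F>, <K>)
FIRST(<C>) = {ε, q, w}  (via <F> q)
FOLLOW(<S>) includes $ since <S> is the start symbol.
FOLLOW(<F>): in <C>-><F> q, <F> is followed by q with FIRST {q}; in <F>-><S> <C> q <F>, the suffix after <F> is empty (adds nothing new). Thus FOLLOW(<F>) = {q}.
FOLLOW(<S>): in <F>->w <S>, the suffix after <S> is empty, so FOLLOW(<S>) ⊇ FOLLOW(<F>) = {q}; in <F>-><S> <C> q <F>, <S> is followed by <C> q <F> with FIRST {q, w}; in <K>-><S>, the suffix after <S> is empty, so FOLLOW(<S>) ⊇ FOLLOW(<K>) = {$, q, w}. Thus FOLLOW(<S>) = {$, q, w}.
FOLLOW(<H>): in <S>->w q <H>, the suffix after <H> is empty, so FOLLOW(<H>) ⊇ FOLLOW(<S>) = {$, q, w}; in <K>-><H> q s q, <H> is followed by q s q with FIRST {q}. Thus FOLLOW(<H>) = {$, q, w}.
FOLLOW(<C>): in <S>-><K> <C>, the suffix after <C> is empty, so FOLLOW(<C>) ⊇ FOLLOW(<S>) = {$, q, w}; in <F>-><S> <C> q <F>, <C> is followed by q <F> with FIRST {q}. Thus FOLLOW(<C>) = {$, q, w}.
FOLLOW(<K>): in <S>-><K> <C>, <K> is followed by <C> with FIRST {ε, q, w}; in <S>-><K> <C>, the suffix after <K> is nullable, so FOLLOW(<K>) ⊇ FOLLOW(<S>) = {$, q, w}; in <F>-><K>, the suffix after <K> is empty, so FOLLOW(<K>) ⊇ FOLLOW(<F>) = {q}. Thus FOLLOW(<K>) = {$, q, w}.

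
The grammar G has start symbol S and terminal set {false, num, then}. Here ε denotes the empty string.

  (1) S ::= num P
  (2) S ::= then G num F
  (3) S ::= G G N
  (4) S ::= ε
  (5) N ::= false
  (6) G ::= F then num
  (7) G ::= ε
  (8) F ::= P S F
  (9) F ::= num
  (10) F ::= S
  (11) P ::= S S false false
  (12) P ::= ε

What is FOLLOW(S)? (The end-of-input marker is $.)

FIRST(N) = {false}
FIRST(S) = {ε, false, num, then}  (via G G N)
FIRST(P) = {ε, false, num, then}  (via S S false false)
FIRST(F) = {ε, false, num, then}  (via P S F, S)
FIRST(G) = {ε, false, num, then}  (via F then num)
FOLLOW(S) includes $ since S is the start symbol.
FOLLOW(G): in S::=then G num F, G is followed by num F with FIRST {num}; in S::=G G N (occurrence 1), G is followed by G N with FIRST {false, num, then}; in S::=G G N (occurrence 2), G is followed by N with FIRST {false}. Thus FOLLOW(G) = {false, num, then}.
FOLLOW(S): in F::=P S F, S is followed by F with FIRST {ε, false, num, then}; in F::=P S F, the suffix after S is nullable, so FOLLOW(S) ⊇ FOLLOW(F) = {$, false, num, then}; in F::=S, the suffix after S is empty, so FOLLOW(S) ⊇ FOLLOW(F) = {$, false, num, then}; in P::=S S false false (occurrence 1), S is followed by S false false with FIRST {false, num, then}; in P::=S S false false (occurrence 2), S is followed by false false with FIRST {false}. Thus FOLLOW(S) = {$, false, num, then}.
FOLLOW(N): in S::=G G N, the suffix after N is empty, so FOLLOW(N) ⊇ FOLLOW(S) = {$, false, num, then}. Thus FOLLOW(N) = {$, false, num, then}.
FOLLOW(F): in S::=then G num F, the suffix after F is empty, so FOLLOW(F) ⊇ FOLLOW(S) = {$, false, num, then}; in G::=F then num, F is followed by then num with FIRST {then}; in F::=P S F, the suffix after F is empty (adds nothing new). Thus FOLLOW(F) = {$, false, num, then}.
FOLLOW(P): in S::=num P, the suffix after P is empty, so FOLLOW(P) ⊇ FOLLOW(S) = {$, false, num, then}; in F::=P S F, P is followed by S F with FIRST {ε, false, num, then}; in F::=P S F, the suffix after P is nullable, so FOLLOW(P) ⊇ FOLLOW(F) = {$, false, num, then}. Thus FOLLOW(P) = {$, false, num, then}.

{$, false, num, then}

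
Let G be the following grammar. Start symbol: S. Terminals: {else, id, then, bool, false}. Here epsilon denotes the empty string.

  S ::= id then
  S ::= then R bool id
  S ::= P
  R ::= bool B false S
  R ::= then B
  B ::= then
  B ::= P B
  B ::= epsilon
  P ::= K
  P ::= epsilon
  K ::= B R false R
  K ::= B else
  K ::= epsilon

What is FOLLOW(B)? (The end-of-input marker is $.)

{$, bool, else, false, then}

FIRST(R): from R::=bool B false S we get {bool}; from R::=then B we get {then}. So FIRST(R) = {bool, then}.
FIRST(S): from S::=id then we get {id}; from S::=then R bool id we get {then}; from S::=P we get {epsilon, bool, else, then}. So FIRST(S) = {epsilon, bool, else, id, then}.
FIRST(B): from B::=then we get {then}; from B::=P B we get {epsilon, bool, else, then}; from B::=epsilon we get {epsilon}. So FIRST(B) = {epsilon, bool, else, then}.
FIRST(K): from K::=B R false R we get {bool, else, then}; from K::=B else we get {bool, else, then}; from K::=epsilon we get {epsilon}. So FIRST(K) = {epsilon, bool, else, then}.
FIRST(P): from P::=K we get {epsilon, bool, else, then}; from P::=epsilon we get {epsilon}. So FIRST(P) = {epsilon, bool, else, then}.
FOLLOW(S) includes $ since S is the start symbol.
FOLLOW(S): in R::=bool B false S, the suffix after S is empty, so FOLLOW(S) ⊇ FOLLOW(R) = {$, bool, else, false, then}. Thus FOLLOW(S) = {$, bool, else, false, then}.
FOLLOW(R): in S::=then R bool id, R is followed by bool id with FIRST {bool}; in K::=B R false R (occurrence 1), R is followed by false R with FIRST {false}; in K::=B R false R (occurrence 2), the suffix after R is empty, so FOLLOW(R) ⊇ FOLLOW(K) = {$, bool, else, false, then}. Thus FOLLOW(R) = {$, bool, else, false, then}.
FOLLOW(B): in R::=bool B false S, B is followed by false S with FIRST {false}; in R::=then B, the suffix after B is empty, so FOLLOW(B) ⊇ FOLLOW(R) = {$, bool, else, false, then}; in B::=P B, the suffix after B is empty (adds nothing new); in K::=B R false R, B is followed by R false R with FIRST {bool, then}; in K::=B else, B is followed by else with FIRST {else}. Thus FOLLOW(B) = {$, bool, else, false, then}.
FOLLOW(P): in S::=P, the suffix after P is empty, so FOLLOW(P) ⊇ FOLLOW(S) = {$, bool, else, false, then}; in B::=P B, P is followed by B with FIRST {epsilon, bool, else, then}; in B::=P B, the suffix after P is nullable, so FOLLOW(P) ⊇ FOLLOW(B) = {$, bool, else, false, then}. Thus FOLLOW(P) = {$, bool, else, false, then}.
FOLLOW(K): in P::=K, the suffix after K is empty, so FOLLOW(K) ⊇ FOLLOW(P) = {$, bool, else, false, then}. Thus FOLLOW(K) = {$, bool, else, false, then}.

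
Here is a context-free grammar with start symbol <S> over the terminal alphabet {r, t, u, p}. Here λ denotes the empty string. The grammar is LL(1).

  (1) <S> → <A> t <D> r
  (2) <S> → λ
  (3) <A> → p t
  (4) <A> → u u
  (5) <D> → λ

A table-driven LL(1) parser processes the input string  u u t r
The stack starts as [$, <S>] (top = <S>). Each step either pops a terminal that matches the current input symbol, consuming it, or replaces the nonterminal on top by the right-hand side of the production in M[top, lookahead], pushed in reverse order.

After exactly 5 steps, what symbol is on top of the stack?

     Stack          Input      Action
  1  $ <S>          u u t r $  expand <S> → <A> t <D> r
  2  $ r <D> t <A>  u u t r $  expand <A> → u u
  3  $ r <D> t u u  u u t r $  match u
  4  $ r <D> t u    u t r $    match u
  5  $ r <D> t      t r $      match t
Stack after step 5: $ r <D> (top = <D>).

<D>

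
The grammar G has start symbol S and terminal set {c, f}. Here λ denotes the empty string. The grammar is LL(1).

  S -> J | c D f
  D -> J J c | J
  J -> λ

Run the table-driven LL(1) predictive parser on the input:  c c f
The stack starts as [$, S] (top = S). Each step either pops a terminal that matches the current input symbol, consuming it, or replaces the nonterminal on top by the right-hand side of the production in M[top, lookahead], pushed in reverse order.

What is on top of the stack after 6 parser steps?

     Stack      Input    Action
  1  $ S        c c f $  expand S -> c D f
  2  $ f D c    c c f $  match c
  3  $ f D      c f $    expand D -> J J c
  4  $ f c J J  c f $    expand J -> λ
  5  $ f c J    c f $    expand J -> λ
  6  $ f c      c f $    match c
Stack after step 6: $ f (top = f).

f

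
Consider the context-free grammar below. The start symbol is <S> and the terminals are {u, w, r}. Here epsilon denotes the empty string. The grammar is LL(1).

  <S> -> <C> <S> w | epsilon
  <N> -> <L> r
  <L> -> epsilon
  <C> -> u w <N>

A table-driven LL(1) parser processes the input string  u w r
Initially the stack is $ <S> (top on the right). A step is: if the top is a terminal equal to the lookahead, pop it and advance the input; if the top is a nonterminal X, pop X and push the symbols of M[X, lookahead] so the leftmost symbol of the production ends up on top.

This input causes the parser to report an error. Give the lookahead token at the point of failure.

$

     Stack            Input    Action
  1  $ <S>            u w r $  expand <S> -> <C> <S> w
  2  $ w <S> <C>      u w r $  expand <C> -> u w <N>
  3  $ w <S> <N> w u  u w r $  match u
  4  $ w <S> <N> w    w r $    match w
  5  $ w <S> <N>      r $      expand <N> -> <L> r
  6  $ w <S> r <L>    r $      expand <L> -> epsilon
  7  $ w <S> r        r $      match r
  8  $ w <S>          $        expand <S> -> epsilon
  9  $ w              $        error: top is terminal w but lookahead is $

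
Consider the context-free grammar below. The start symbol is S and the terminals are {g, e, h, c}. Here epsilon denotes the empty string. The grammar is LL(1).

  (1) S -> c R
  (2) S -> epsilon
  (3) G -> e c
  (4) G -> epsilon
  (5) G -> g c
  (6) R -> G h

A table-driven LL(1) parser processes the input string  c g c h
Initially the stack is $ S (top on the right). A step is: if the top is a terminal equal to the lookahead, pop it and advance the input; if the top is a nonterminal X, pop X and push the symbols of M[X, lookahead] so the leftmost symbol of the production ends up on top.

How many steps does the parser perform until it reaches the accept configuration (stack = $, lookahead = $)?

     Stack    Input      Action
  1  $ S      c g c h $  expand S -> c R
  2  $ R c    c g c h $  match c
  3  $ R      g c h $    expand R -> G h
  4  $ h G    g c h $    expand G -> g c
  5  $ h c g  g c h $    match g
  6  $ h c    c h $      match c
  7  $ h      h $        match h
Accept reached after 7 steps.

7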